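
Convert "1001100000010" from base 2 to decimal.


Input: "1001100000010" in base 2
Positional expansion:
  Digit '1' (value 1) x 2^12 = 4096
  Digit '0' (value 0) x 2^11 = 0
  Digit '0' (value 0) x 2^10 = 0
  Digit '1' (value 1) x 2^9 = 512
  Digit '1' (value 1) x 2^8 = 256
  Digit '0' (value 0) x 2^7 = 0
  Digit '0' (value 0) x 2^6 = 0
  Digit '0' (value 0) x 2^5 = 0
  Digit '0' (value 0) x 2^4 = 0
  Digit '0' (value 0) x 2^3 = 0
  Digit '0' (value 0) x 2^2 = 0
  Digit '1' (value 1) x 2^1 = 2
  Digit '0' (value 0) x 2^0 = 0
Sum = 4866

4866


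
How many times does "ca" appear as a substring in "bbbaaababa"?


Searching for "ca" in "bbbaaababa"
Scanning each position:
  Position 0: "bb" => no
  Position 1: "bb" => no
  Position 2: "ba" => no
  Position 3: "aa" => no
  Position 4: "aa" => no
  Position 5: "ab" => no
  Position 6: "ba" => no
  Position 7: "ab" => no
  Position 8: "ba" => no
Total occurrences: 0

0


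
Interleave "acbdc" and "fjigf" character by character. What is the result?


Interleaving "acbdc" and "fjigf":
  Position 0: 'a' from first, 'f' from second => "af"
  Position 1: 'c' from first, 'j' from second => "cj"
  Position 2: 'b' from first, 'i' from second => "bi"
  Position 3: 'd' from first, 'g' from second => "dg"
  Position 4: 'c' from first, 'f' from second => "cf"
Result: afcjbidgcf

afcjbidgcf


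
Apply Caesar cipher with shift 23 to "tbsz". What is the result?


Caesar cipher: shift "tbsz" by 23
  't' (pos 19) + 23 = pos 16 = 'q'
  'b' (pos 1) + 23 = pos 24 = 'y'
  's' (pos 18) + 23 = pos 15 = 'p'
  'z' (pos 25) + 23 = pos 22 = 'w'
Result: qypw

qypw


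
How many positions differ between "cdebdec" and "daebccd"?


Comparing "cdebdec" and "daebccd" position by position:
  Position 0: 'c' vs 'd' => DIFFER
  Position 1: 'd' vs 'a' => DIFFER
  Position 2: 'e' vs 'e' => same
  Position 3: 'b' vs 'b' => same
  Position 4: 'd' vs 'c' => DIFFER
  Position 5: 'e' vs 'c' => DIFFER
  Position 6: 'c' vs 'd' => DIFFER
Positions that differ: 5

5


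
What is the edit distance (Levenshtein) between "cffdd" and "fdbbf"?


Computing edit distance: "cffdd" -> "fdbbf"
DP table:
           f    d    b    b    f
      0    1    2    3    4    5
  c   1    1    2    3    4    5
  f   2    1    2    3    4    4
  f   3    2    2    3    4    4
  d   4    3    2    3    4    5
  d   5    4    3    3    4    5
Edit distance = dp[5][5] = 5

5


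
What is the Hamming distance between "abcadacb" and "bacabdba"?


Comparing "abcadacb" and "bacabdba" position by position:
  Position 0: 'a' vs 'b' => differ
  Position 1: 'b' vs 'a' => differ
  Position 2: 'c' vs 'c' => same
  Position 3: 'a' vs 'a' => same
  Position 4: 'd' vs 'b' => differ
  Position 5: 'a' vs 'd' => differ
  Position 6: 'c' vs 'b' => differ
  Position 7: 'b' vs 'a' => differ
Total differences (Hamming distance): 6

6


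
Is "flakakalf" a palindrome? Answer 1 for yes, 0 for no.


Input: flakakalf
Reversed: flakakalf
  Compare pos 0 ('f') with pos 8 ('f'): match
  Compare pos 1 ('l') with pos 7 ('l'): match
  Compare pos 2 ('a') with pos 6 ('a'): match
  Compare pos 3 ('k') with pos 5 ('k'): match
Result: palindrome

1


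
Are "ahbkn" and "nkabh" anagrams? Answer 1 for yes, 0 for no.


Strings: "ahbkn", "nkabh"
Sorted first:  abhkn
Sorted second: abhkn
Sorted forms match => anagrams

1


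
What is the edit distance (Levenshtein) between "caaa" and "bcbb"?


Computing edit distance: "caaa" -> "bcbb"
DP table:
           b    c    b    b
      0    1    2    3    4
  c   1    1    1    2    3
  a   2    2    2    2    3
  a   3    3    3    3    3
  a   4    4    4    4    4
Edit distance = dp[4][4] = 4

4


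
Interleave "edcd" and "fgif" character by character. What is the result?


Interleaving "edcd" and "fgif":
  Position 0: 'e' from first, 'f' from second => "ef"
  Position 1: 'd' from first, 'g' from second => "dg"
  Position 2: 'c' from first, 'i' from second => "ci"
  Position 3: 'd' from first, 'f' from second => "df"
Result: efdgcidf

efdgcidf


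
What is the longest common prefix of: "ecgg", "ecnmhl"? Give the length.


Words: ecgg, ecnmhl
  Position 0: all 'e' => match
  Position 1: all 'c' => match
  Position 2: ('g', 'n') => mismatch, stop
LCP = "ec" (length 2)

2


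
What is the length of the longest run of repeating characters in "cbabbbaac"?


Input: "cbabbbaac"
Scanning for longest run:
  Position 1 ('b'): new char, reset run to 1
  Position 2 ('a'): new char, reset run to 1
  Position 3 ('b'): new char, reset run to 1
  Position 4 ('b'): continues run of 'b', length=2
  Position 5 ('b'): continues run of 'b', length=3
  Position 6 ('a'): new char, reset run to 1
  Position 7 ('a'): continues run of 'a', length=2
  Position 8 ('c'): new char, reset run to 1
Longest run: 'b' with length 3

3


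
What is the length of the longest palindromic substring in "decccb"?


Input: "decccb"
Checking substrings for palindromes:
  [2:5] "ccc" (len 3) => palindrome
  [2:4] "cc" (len 2) => palindrome
  [3:5] "cc" (len 2) => palindrome
Longest palindromic substring: "ccc" with length 3

3


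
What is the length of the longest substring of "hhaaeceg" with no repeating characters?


Input: "hhaaeceg"
Sliding window (track last position of each char):
  Position 0 ('h'): window [0,0] length 1 -- new best
  Position 1 ('h'): repeat (last at 0), move window start to 1
  Position 1 ('h'): window [1,1] length 1
  Position 2 ('a'): window [1,2] length 2 -- new best
  Position 3 ('a'): repeat (last at 2), move window start to 3
  Position 3 ('a'): window [3,3] length 1
  Position 4 ('e'): window [3,4] length 2
  Position 5 ('c'): window [3,5] length 3 -- new best
  Position 6 ('e'): repeat (last at 4), move window start to 5
  Position 6 ('e'): window [5,6] length 2
  Position 7 ('g'): window [5,7] length 3
Longest substring with no repeats: "aec" with length 3

3


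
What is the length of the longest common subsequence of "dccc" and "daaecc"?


LCS of "dccc" and "daaecc"
DP table:
           d    a    a    e    c    c
      0    0    0    0    0    0    0
  d   0    1    1    1    1    1    1
  c   0    1    1    1    1    2    2
  c   0    1    1    1    1    2    3
  c   0    1    1    1    1    2    3
LCS length = dp[4][6] = 3

3


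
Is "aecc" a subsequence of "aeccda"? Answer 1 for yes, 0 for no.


Check if "aecc" is a subsequence of "aeccda"
Greedy scan:
  Position 0 ('a'): matches sub[0] = 'a'
  Position 1 ('e'): matches sub[1] = 'e'
  Position 2 ('c'): matches sub[2] = 'c'
  Position 3 ('c'): matches sub[3] = 'c'
  Position 4 ('d'): no match needed
  Position 5 ('a'): no match needed
All 4 characters matched => is a subsequence

1


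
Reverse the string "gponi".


Input: gponi
Reading characters right to left:
  Position 4: 'i'
  Position 3: 'n'
  Position 2: 'o'
  Position 1: 'p'
  Position 0: 'g'
Reversed: inopg

inopg


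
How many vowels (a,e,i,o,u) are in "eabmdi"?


Input: eabmdi
Checking each character:
  'e' at position 0: vowel (running total: 1)
  'a' at position 1: vowel (running total: 2)
  'b' at position 2: consonant
  'm' at position 3: consonant
  'd' at position 4: consonant
  'i' at position 5: vowel (running total: 3)
Total vowels: 3

3


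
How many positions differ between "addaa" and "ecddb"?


Comparing "addaa" and "ecddb" position by position:
  Position 0: 'a' vs 'e' => DIFFER
  Position 1: 'd' vs 'c' => DIFFER
  Position 2: 'd' vs 'd' => same
  Position 3: 'a' vs 'd' => DIFFER
  Position 4: 'a' vs 'b' => DIFFER
Positions that differ: 4

4


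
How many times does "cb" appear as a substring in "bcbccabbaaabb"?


Searching for "cb" in "bcbccabbaaabb"
Scanning each position:
  Position 0: "bc" => no
  Position 1: "cb" => MATCH
  Position 2: "bc" => no
  Position 3: "cc" => no
  Position 4: "ca" => no
  Position 5: "ab" => no
  Position 6: "bb" => no
  Position 7: "ba" => no
  Position 8: "aa" => no
  Position 9: "aa" => no
  Position 10: "ab" => no
  Position 11: "bb" => no
Total occurrences: 1

1


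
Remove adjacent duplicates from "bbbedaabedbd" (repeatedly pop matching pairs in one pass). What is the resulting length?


Input: bbbedaabedbd
Stack-based adjacent duplicate removal:
  Read 'b': push. Stack: b
  Read 'b': matches stack top 'b' => pop. Stack: (empty)
  Read 'b': push. Stack: b
  Read 'e': push. Stack: be
  Read 'd': push. Stack: bed
  Read 'a': push. Stack: beda
  Read 'a': matches stack top 'a' => pop. Stack: bed
  Read 'b': push. Stack: bedb
  Read 'e': push. Stack: bedbe
  Read 'd': push. Stack: bedbed
  Read 'b': push. Stack: bedbedb
  Read 'd': push. Stack: bedbedbd
Final stack: "bedbedbd" (length 8)

8


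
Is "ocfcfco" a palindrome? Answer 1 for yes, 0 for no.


Input: ocfcfco
Reversed: ocfcfco
  Compare pos 0 ('o') with pos 6 ('o'): match
  Compare pos 1 ('c') with pos 5 ('c'): match
  Compare pos 2 ('f') with pos 4 ('f'): match
Result: palindrome

1


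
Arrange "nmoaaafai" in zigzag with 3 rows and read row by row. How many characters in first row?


Zigzag "nmoaaafai" into 3 rows:
Placing characters:
  'n' => row 0
  'm' => row 1
  'o' => row 2
  'a' => row 1
  'a' => row 0
  'a' => row 1
  'f' => row 2
  'a' => row 1
  'i' => row 0
Rows:
  Row 0: "nai"
  Row 1: "maaa"
  Row 2: "of"
First row length: 3

3


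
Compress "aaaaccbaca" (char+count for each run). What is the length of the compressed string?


Input: aaaaccbaca
Runs:
  'a' x 4 => "a4"
  'c' x 2 => "c2"
  'b' x 1 => "b1"
  'a' x 1 => "a1"
  'c' x 1 => "c1"
  'a' x 1 => "a1"
Compressed: "a4c2b1a1c1a1"
Compressed length: 12

12


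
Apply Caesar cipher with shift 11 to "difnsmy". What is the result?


Caesar cipher: shift "difnsmy" by 11
  'd' (pos 3) + 11 = pos 14 = 'o'
  'i' (pos 8) + 11 = pos 19 = 't'
  'f' (pos 5) + 11 = pos 16 = 'q'
  'n' (pos 13) + 11 = pos 24 = 'y'
  's' (pos 18) + 11 = pos 3 = 'd'
  'm' (pos 12) + 11 = pos 23 = 'x'
  'y' (pos 24) + 11 = pos 9 = 'j'
Result: otqydxj

otqydxj


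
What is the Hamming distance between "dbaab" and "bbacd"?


Comparing "dbaab" and "bbacd" position by position:
  Position 0: 'd' vs 'b' => differ
  Position 1: 'b' vs 'b' => same
  Position 2: 'a' vs 'a' => same
  Position 3: 'a' vs 'c' => differ
  Position 4: 'b' vs 'd' => differ
Total differences (Hamming distance): 3

3


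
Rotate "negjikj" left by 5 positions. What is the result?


Input: "negjikj", rotate left by 5
First 5 characters: "negji"
Remaining characters: "kj"
Concatenate remaining + first: "kj" + "negji" = "kjnegji"

kjnegji


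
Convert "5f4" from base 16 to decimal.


Input: "5f4" in base 16
Positional expansion:
  Digit '5' (value 5) x 16^2 = 1280
  Digit 'f' (value 15) x 16^1 = 240
  Digit '4' (value 4) x 16^0 = 4
Sum = 1524

1524


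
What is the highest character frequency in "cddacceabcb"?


Input: cddacceabcb
Character counts:
  'a': 2
  'b': 2
  'c': 4
  'd': 2
  'e': 1
Maximum frequency: 4

4


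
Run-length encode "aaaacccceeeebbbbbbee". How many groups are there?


Input: aaaacccceeeebbbbbbee
Scanning for consecutive runs:
  Group 1: 'a' x 4 (positions 0-3)
  Group 2: 'c' x 4 (positions 4-7)
  Group 3: 'e' x 4 (positions 8-11)
  Group 4: 'b' x 6 (positions 12-17)
  Group 5: 'e' x 2 (positions 18-19)
Total groups: 5

5


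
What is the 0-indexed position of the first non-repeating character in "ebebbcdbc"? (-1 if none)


Input: ebebbcdbc
Character frequencies:
  'b': 4
  'c': 2
  'd': 1
  'e': 2
Scanning left to right for freq == 1:
  Position 0 ('e'): freq=2, skip
  Position 1 ('b'): freq=4, skip
  Position 2 ('e'): freq=2, skip
  Position 3 ('b'): freq=4, skip
  Position 4 ('b'): freq=4, skip
  Position 5 ('c'): freq=2, skip
  Position 6 ('d'): unique! => answer = 6

6


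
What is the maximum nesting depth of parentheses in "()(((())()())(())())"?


Input: "()(((())()())(())())"
Tracking depth:
  Position 0 '(': depth becomes 1
  Position 1 ')': depth becomes 0
  Position 2 '(': depth becomes 1
  Position 3 '(': depth becomes 2
  Position 4 '(': depth becomes 3
  Position 5 '(': depth becomes 4
  Position 6 ')': depth becomes 3
  Position 7 ')': depth becomes 2
  Position 8 '(': depth becomes 3
  Position 9 ')': depth becomes 2
  Position 10 '(': depth becomes 3
  Position 11 ')': depth becomes 2
  Position 12 ')': depth becomes 1
  Position 13 '(': depth becomes 2
  Position 14 '(': depth becomes 3
  Position 15 ')': depth becomes 2
  Position 16 ')': depth becomes 1
  Position 17 '(': depth becomes 2
  Position 18 ')': depth becomes 1
  Position 19 ')': depth becomes 0
Maximum depth reached: 4

4


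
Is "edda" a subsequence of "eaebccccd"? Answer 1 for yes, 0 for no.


Check if "edda" is a subsequence of "eaebccccd"
Greedy scan:
  Position 0 ('e'): matches sub[0] = 'e'
  Position 1 ('a'): no match needed
  Position 2 ('e'): no match needed
  Position 3 ('b'): no match needed
  Position 4 ('c'): no match needed
  Position 5 ('c'): no match needed
  Position 6 ('c'): no match needed
  Position 7 ('c'): no match needed
  Position 8 ('d'): matches sub[1] = 'd'
Only matched 2/4 characters => not a subsequence

0


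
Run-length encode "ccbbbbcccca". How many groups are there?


Input: ccbbbbcccca
Scanning for consecutive runs:
  Group 1: 'c' x 2 (positions 0-1)
  Group 2: 'b' x 4 (positions 2-5)
  Group 3: 'c' x 4 (positions 6-9)
  Group 4: 'a' x 1 (positions 10-10)
Total groups: 4

4


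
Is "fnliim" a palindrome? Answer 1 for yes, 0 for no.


Input: fnliim
Reversed: miilnf
  Compare pos 0 ('f') with pos 5 ('m'): MISMATCH
  Compare pos 1 ('n') with pos 4 ('i'): MISMATCH
  Compare pos 2 ('l') with pos 3 ('i'): MISMATCH
Result: not a palindrome

0


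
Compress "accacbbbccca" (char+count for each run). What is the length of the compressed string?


Input: accacbbbccca
Runs:
  'a' x 1 => "a1"
  'c' x 2 => "c2"
  'a' x 1 => "a1"
  'c' x 1 => "c1"
  'b' x 3 => "b3"
  'c' x 3 => "c3"
  'a' x 1 => "a1"
Compressed: "a1c2a1c1b3c3a1"
Compressed length: 14

14


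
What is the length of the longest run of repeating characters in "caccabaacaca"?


Input: "caccabaacaca"
Scanning for longest run:
  Position 1 ('a'): new char, reset run to 1
  Position 2 ('c'): new char, reset run to 1
  Position 3 ('c'): continues run of 'c', length=2
  Position 4 ('a'): new char, reset run to 1
  Position 5 ('b'): new char, reset run to 1
  Position 6 ('a'): new char, reset run to 1
  Position 7 ('a'): continues run of 'a', length=2
  Position 8 ('c'): new char, reset run to 1
  Position 9 ('a'): new char, reset run to 1
  Position 10 ('c'): new char, reset run to 1
  Position 11 ('a'): new char, reset run to 1
Longest run: 'c' with length 2

2


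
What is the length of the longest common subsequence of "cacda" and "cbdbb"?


LCS of "cacda" and "cbdbb"
DP table:
           c    b    d    b    b
      0    0    0    0    0    0
  c   0    1    1    1    1    1
  a   0    1    1    1    1    1
  c   0    1    1    1    1    1
  d   0    1    1    2    2    2
  a   0    1    1    2    2    2
LCS length = dp[5][5] = 2

2


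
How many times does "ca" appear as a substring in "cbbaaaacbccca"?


Searching for "ca" in "cbbaaaacbccca"
Scanning each position:
  Position 0: "cb" => no
  Position 1: "bb" => no
  Position 2: "ba" => no
  Position 3: "aa" => no
  Position 4: "aa" => no
  Position 5: "aa" => no
  Position 6: "ac" => no
  Position 7: "cb" => no
  Position 8: "bc" => no
  Position 9: "cc" => no
  Position 10: "cc" => no
  Position 11: "ca" => MATCH
Total occurrences: 1

1


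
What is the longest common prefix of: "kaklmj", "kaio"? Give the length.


Words: kaklmj, kaio
  Position 0: all 'k' => match
  Position 1: all 'a' => match
  Position 2: ('k', 'i') => mismatch, stop
LCP = "ka" (length 2)

2


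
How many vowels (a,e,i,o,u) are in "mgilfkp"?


Input: mgilfkp
Checking each character:
  'm' at position 0: consonant
  'g' at position 1: consonant
  'i' at position 2: vowel (running total: 1)
  'l' at position 3: consonant
  'f' at position 4: consonant
  'k' at position 5: consonant
  'p' at position 6: consonant
Total vowels: 1

1


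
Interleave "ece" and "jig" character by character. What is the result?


Interleaving "ece" and "jig":
  Position 0: 'e' from first, 'j' from second => "ej"
  Position 1: 'c' from first, 'i' from second => "ci"
  Position 2: 'e' from first, 'g' from second => "eg"
Result: ejcieg

ejcieg


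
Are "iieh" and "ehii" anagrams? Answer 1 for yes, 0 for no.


Strings: "iieh", "ehii"
Sorted first:  ehii
Sorted second: ehii
Sorted forms match => anagrams

1


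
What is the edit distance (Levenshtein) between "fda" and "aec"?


Computing edit distance: "fda" -> "aec"
DP table:
           a    e    c
      0    1    2    3
  f   1    1    2    3
  d   2    2    2    3
  a   3    2    3    3
Edit distance = dp[3][3] = 3

3


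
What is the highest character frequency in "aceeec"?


Input: aceeec
Character counts:
  'a': 1
  'c': 2
  'e': 3
Maximum frequency: 3

3


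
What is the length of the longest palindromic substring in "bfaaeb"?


Input: "bfaaeb"
Checking substrings for palindromes:
  [2:4] "aa" (len 2) => palindrome
Longest palindromic substring: "aa" with length 2

2


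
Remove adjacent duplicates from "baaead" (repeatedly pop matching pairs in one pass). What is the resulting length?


Input: baaead
Stack-based adjacent duplicate removal:
  Read 'b': push. Stack: b
  Read 'a': push. Stack: ba
  Read 'a': matches stack top 'a' => pop. Stack: b
  Read 'e': push. Stack: be
  Read 'a': push. Stack: bea
  Read 'd': push. Stack: bead
Final stack: "bead" (length 4)

4


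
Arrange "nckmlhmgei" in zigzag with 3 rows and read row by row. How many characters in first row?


Zigzag "nckmlhmgei" into 3 rows:
Placing characters:
  'n' => row 0
  'c' => row 1
  'k' => row 2
  'm' => row 1
  'l' => row 0
  'h' => row 1
  'm' => row 2
  'g' => row 1
  'e' => row 0
  'i' => row 1
Rows:
  Row 0: "nle"
  Row 1: "cmhgi"
  Row 2: "km"
First row length: 3

3


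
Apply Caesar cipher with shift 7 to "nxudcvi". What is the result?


Caesar cipher: shift "nxudcvi" by 7
  'n' (pos 13) + 7 = pos 20 = 'u'
  'x' (pos 23) + 7 = pos 4 = 'e'
  'u' (pos 20) + 7 = pos 1 = 'b'
  'd' (pos 3) + 7 = pos 10 = 'k'
  'c' (pos 2) + 7 = pos 9 = 'j'
  'v' (pos 21) + 7 = pos 2 = 'c'
  'i' (pos 8) + 7 = pos 15 = 'p'
Result: uebkjcp

uebkjcp


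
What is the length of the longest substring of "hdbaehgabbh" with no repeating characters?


Input: "hdbaehgabbh"
Sliding window (track last position of each char):
  Position 0 ('h'): window [0,0] length 1 -- new best
  Position 1 ('d'): window [0,1] length 2 -- new best
  Position 2 ('b'): window [0,2] length 3 -- new best
  Position 3 ('a'): window [0,3] length 4 -- new best
  Position 4 ('e'): window [0,4] length 5 -- new best
  Position 5 ('h'): repeat (last at 0), move window start to 1
  Position 5 ('h'): window [1,5] length 5
  Position 6 ('g'): window [1,6] length 6 -- new best
  Position 7 ('a'): repeat (last at 3), move window start to 4
  Position 7 ('a'): window [4,7] length 4
  Position 8 ('b'): window [4,8] length 5
  Position 9 ('b'): repeat (last at 8), move window start to 9
  Position 9 ('b'): window [9,9] length 1
  Position 10 ('h'): window [9,10] length 2
Longest substring with no repeats: "dbaehg" with length 6

6


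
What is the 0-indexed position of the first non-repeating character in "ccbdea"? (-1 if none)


Input: ccbdea
Character frequencies:
  'a': 1
  'b': 1
  'c': 2
  'd': 1
  'e': 1
Scanning left to right for freq == 1:
  Position 0 ('c'): freq=2, skip
  Position 1 ('c'): freq=2, skip
  Position 2 ('b'): unique! => answer = 2

2


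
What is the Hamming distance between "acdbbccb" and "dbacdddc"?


Comparing "acdbbccb" and "dbacdddc" position by position:
  Position 0: 'a' vs 'd' => differ
  Position 1: 'c' vs 'b' => differ
  Position 2: 'd' vs 'a' => differ
  Position 3: 'b' vs 'c' => differ
  Position 4: 'b' vs 'd' => differ
  Position 5: 'c' vs 'd' => differ
  Position 6: 'c' vs 'd' => differ
  Position 7: 'b' vs 'c' => differ
Total differences (Hamming distance): 8

8


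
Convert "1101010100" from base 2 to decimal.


Input: "1101010100" in base 2
Positional expansion:
  Digit '1' (value 1) x 2^9 = 512
  Digit '1' (value 1) x 2^8 = 256
  Digit '0' (value 0) x 2^7 = 0
  Digit '1' (value 1) x 2^6 = 64
  Digit '0' (value 0) x 2^5 = 0
  Digit '1' (value 1) x 2^4 = 16
  Digit '0' (value 0) x 2^3 = 0
  Digit '1' (value 1) x 2^2 = 4
  Digit '0' (value 0) x 2^1 = 0
  Digit '0' (value 0) x 2^0 = 0
Sum = 852

852


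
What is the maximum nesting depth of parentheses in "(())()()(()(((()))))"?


Input: "(())()()(()(((()))))"
Tracking depth:
  Position 0 '(': depth becomes 1
  Position 1 '(': depth becomes 2
  Position 2 ')': depth becomes 1
  Position 3 ')': depth becomes 0
  Position 4 '(': depth becomes 1
  Position 5 ')': depth becomes 0
  Position 6 '(': depth becomes 1
  Position 7 ')': depth becomes 0
  Position 8 '(': depth becomes 1
  Position 9 '(': depth becomes 2
  Position 10 ')': depth becomes 1
  Position 11 '(': depth becomes 2
  Position 12 '(': depth becomes 3
  Position 13 '(': depth becomes 4
  Position 14 '(': depth becomes 5
  Position 15 ')': depth becomes 4
  Position 16 ')': depth becomes 3
  Position 17 ')': depth becomes 2
  Position 18 ')': depth becomes 1
  Position 19 ')': depth becomes 0
Maximum depth reached: 5

5


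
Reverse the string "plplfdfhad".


Input: plplfdfhad
Reading characters right to left:
  Position 9: 'd'
  Position 8: 'a'
  Position 7: 'h'
  Position 6: 'f'
  Position 5: 'd'
  Position 4: 'f'
  Position 3: 'l'
  Position 2: 'p'
  Position 1: 'l'
  Position 0: 'p'
Reversed: dahfdflplp

dahfdflplp


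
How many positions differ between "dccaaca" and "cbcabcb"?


Comparing "dccaaca" and "cbcabcb" position by position:
  Position 0: 'd' vs 'c' => DIFFER
  Position 1: 'c' vs 'b' => DIFFER
  Position 2: 'c' vs 'c' => same
  Position 3: 'a' vs 'a' => same
  Position 4: 'a' vs 'b' => DIFFER
  Position 5: 'c' vs 'c' => same
  Position 6: 'a' vs 'b' => DIFFER
Positions that differ: 4

4


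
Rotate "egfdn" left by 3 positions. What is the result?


Input: "egfdn", rotate left by 3
First 3 characters: "egf"
Remaining characters: "dn"
Concatenate remaining + first: "dn" + "egf" = "dnegf"

dnegf


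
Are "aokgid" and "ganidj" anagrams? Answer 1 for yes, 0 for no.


Strings: "aokgid", "ganidj"
Sorted first:  adgiko
Sorted second: adgijn
Differ at position 4: 'k' vs 'j' => not anagrams

0


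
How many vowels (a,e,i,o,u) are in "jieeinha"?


Input: jieeinha
Checking each character:
  'j' at position 0: consonant
  'i' at position 1: vowel (running total: 1)
  'e' at position 2: vowel (running total: 2)
  'e' at position 3: vowel (running total: 3)
  'i' at position 4: vowel (running total: 4)
  'n' at position 5: consonant
  'h' at position 6: consonant
  'a' at position 7: vowel (running total: 5)
Total vowels: 5

5


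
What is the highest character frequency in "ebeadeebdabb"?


Input: ebeadeebdabb
Character counts:
  'a': 2
  'b': 4
  'd': 2
  'e': 4
Maximum frequency: 4

4


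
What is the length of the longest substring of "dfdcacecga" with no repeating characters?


Input: "dfdcacecga"
Sliding window (track last position of each char):
  Position 0 ('d'): window [0,0] length 1 -- new best
  Position 1 ('f'): window [0,1] length 2 -- new best
  Position 2 ('d'): repeat (last at 0), move window start to 1
  Position 2 ('d'): window [1,2] length 2
  Position 3 ('c'): window [1,3] length 3 -- new best
  Position 4 ('a'): window [1,4] length 4 -- new best
  Position 5 ('c'): repeat (last at 3), move window start to 4
  Position 5 ('c'): window [4,5] length 2
  Position 6 ('e'): window [4,6] length 3
  Position 7 ('c'): repeat (last at 5), move window start to 6
  Position 7 ('c'): window [6,7] length 2
  Position 8 ('g'): window [6,8] length 3
  Position 9 ('a'): window [6,9] length 4
Longest substring with no repeats: "fdca" with length 4

4


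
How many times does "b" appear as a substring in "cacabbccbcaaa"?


Searching for "b" in "cacabbccbcaaa"
Scanning each position:
  Position 0: "c" => no
  Position 1: "a" => no
  Position 2: "c" => no
  Position 3: "a" => no
  Position 4: "b" => MATCH
  Position 5: "b" => MATCH
  Position 6: "c" => no
  Position 7: "c" => no
  Position 8: "b" => MATCH
  Position 9: "c" => no
  Position 10: "a" => no
  Position 11: "a" => no
  Position 12: "a" => no
Total occurrences: 3

3


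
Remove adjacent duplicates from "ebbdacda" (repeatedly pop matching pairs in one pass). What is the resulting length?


Input: ebbdacda
Stack-based adjacent duplicate removal:
  Read 'e': push. Stack: e
  Read 'b': push. Stack: eb
  Read 'b': matches stack top 'b' => pop. Stack: e
  Read 'd': push. Stack: ed
  Read 'a': push. Stack: eda
  Read 'c': push. Stack: edac
  Read 'd': push. Stack: edacd
  Read 'a': push. Stack: edacda
Final stack: "edacda" (length 6)

6


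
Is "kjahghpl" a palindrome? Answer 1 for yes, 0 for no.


Input: kjahghpl
Reversed: lphghajk
  Compare pos 0 ('k') with pos 7 ('l'): MISMATCH
  Compare pos 1 ('j') with pos 6 ('p'): MISMATCH
  Compare pos 2 ('a') with pos 5 ('h'): MISMATCH
  Compare pos 3 ('h') with pos 4 ('g'): MISMATCH
Result: not a palindrome

0


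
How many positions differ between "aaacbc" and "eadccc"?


Comparing "aaacbc" and "eadccc" position by position:
  Position 0: 'a' vs 'e' => DIFFER
  Position 1: 'a' vs 'a' => same
  Position 2: 'a' vs 'd' => DIFFER
  Position 3: 'c' vs 'c' => same
  Position 4: 'b' vs 'c' => DIFFER
  Position 5: 'c' vs 'c' => same
Positions that differ: 3

3


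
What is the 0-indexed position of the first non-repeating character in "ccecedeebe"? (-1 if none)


Input: ccecedeebe
Character frequencies:
  'b': 1
  'c': 3
  'd': 1
  'e': 5
Scanning left to right for freq == 1:
  Position 0 ('c'): freq=3, skip
  Position 1 ('c'): freq=3, skip
  Position 2 ('e'): freq=5, skip
  Position 3 ('c'): freq=3, skip
  Position 4 ('e'): freq=5, skip
  Position 5 ('d'): unique! => answer = 5

5


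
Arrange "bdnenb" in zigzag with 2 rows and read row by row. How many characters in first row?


Zigzag "bdnenb" into 2 rows:
Placing characters:
  'b' => row 0
  'd' => row 1
  'n' => row 0
  'e' => row 1
  'n' => row 0
  'b' => row 1
Rows:
  Row 0: "bnn"
  Row 1: "deb"
First row length: 3

3


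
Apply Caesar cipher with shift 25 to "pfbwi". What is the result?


Caesar cipher: shift "pfbwi" by 25
  'p' (pos 15) + 25 = pos 14 = 'o'
  'f' (pos 5) + 25 = pos 4 = 'e'
  'b' (pos 1) + 25 = pos 0 = 'a'
  'w' (pos 22) + 25 = pos 21 = 'v'
  'i' (pos 8) + 25 = pos 7 = 'h'
Result: oeavh

oeavh


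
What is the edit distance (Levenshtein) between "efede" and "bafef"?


Computing edit distance: "efede" -> "bafef"
DP table:
           b    a    f    e    f
      0    1    2    3    4    5
  e   1    1    2    3    3    4
  f   2    2    2    2    3    3
  e   3    3    3    3    2    3
  d   4    4    4    4    3    3
  e   5    5    5    5    4    4
Edit distance = dp[5][5] = 4

4


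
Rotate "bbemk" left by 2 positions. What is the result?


Input: "bbemk", rotate left by 2
First 2 characters: "bb"
Remaining characters: "emk"
Concatenate remaining + first: "emk" + "bb" = "emkbb"

emkbb


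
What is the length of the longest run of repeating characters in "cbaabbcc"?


Input: "cbaabbcc"
Scanning for longest run:
  Position 1 ('b'): new char, reset run to 1
  Position 2 ('a'): new char, reset run to 1
  Position 3 ('a'): continues run of 'a', length=2
  Position 4 ('b'): new char, reset run to 1
  Position 5 ('b'): continues run of 'b', length=2
  Position 6 ('c'): new char, reset run to 1
  Position 7 ('c'): continues run of 'c', length=2
Longest run: 'a' with length 2

2


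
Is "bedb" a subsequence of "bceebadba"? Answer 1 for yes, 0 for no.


Check if "bedb" is a subsequence of "bceebadba"
Greedy scan:
  Position 0 ('b'): matches sub[0] = 'b'
  Position 1 ('c'): no match needed
  Position 2 ('e'): matches sub[1] = 'e'
  Position 3 ('e'): no match needed
  Position 4 ('b'): no match needed
  Position 5 ('a'): no match needed
  Position 6 ('d'): matches sub[2] = 'd'
  Position 7 ('b'): matches sub[3] = 'b'
  Position 8 ('a'): no match needed
All 4 characters matched => is a subsequence

1


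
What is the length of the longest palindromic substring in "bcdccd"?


Input: "bcdccd"
Checking substrings for palindromes:
  [2:6] "dccd" (len 4) => palindrome
  [1:4] "cdc" (len 3) => palindrome
  [3:5] "cc" (len 2) => palindrome
Longest palindromic substring: "dccd" with length 4

4


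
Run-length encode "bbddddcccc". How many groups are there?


Input: bbddddcccc
Scanning for consecutive runs:
  Group 1: 'b' x 2 (positions 0-1)
  Group 2: 'd' x 4 (positions 2-5)
  Group 3: 'c' x 4 (positions 6-9)
Total groups: 3

3


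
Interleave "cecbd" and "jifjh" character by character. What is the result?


Interleaving "cecbd" and "jifjh":
  Position 0: 'c' from first, 'j' from second => "cj"
  Position 1: 'e' from first, 'i' from second => "ei"
  Position 2: 'c' from first, 'f' from second => "cf"
  Position 3: 'b' from first, 'j' from second => "bj"
  Position 4: 'd' from first, 'h' from second => "dh"
Result: cjeicfbjdh

cjeicfbjdh


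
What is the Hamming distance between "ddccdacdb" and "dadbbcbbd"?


Comparing "ddccdacdb" and "dadbbcbbd" position by position:
  Position 0: 'd' vs 'd' => same
  Position 1: 'd' vs 'a' => differ
  Position 2: 'c' vs 'd' => differ
  Position 3: 'c' vs 'b' => differ
  Position 4: 'd' vs 'b' => differ
  Position 5: 'a' vs 'c' => differ
  Position 6: 'c' vs 'b' => differ
  Position 7: 'd' vs 'b' => differ
  Position 8: 'b' vs 'd' => differ
Total differences (Hamming distance): 8

8


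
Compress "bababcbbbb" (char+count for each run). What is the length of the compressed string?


Input: bababcbbbb
Runs:
  'b' x 1 => "b1"
  'a' x 1 => "a1"
  'b' x 1 => "b1"
  'a' x 1 => "a1"
  'b' x 1 => "b1"
  'c' x 1 => "c1"
  'b' x 4 => "b4"
Compressed: "b1a1b1a1b1c1b4"
Compressed length: 14

14


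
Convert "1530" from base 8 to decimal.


Input: "1530" in base 8
Positional expansion:
  Digit '1' (value 1) x 8^3 = 512
  Digit '5' (value 5) x 8^2 = 320
  Digit '3' (value 3) x 8^1 = 24
  Digit '0' (value 0) x 8^0 = 0
Sum = 856

856


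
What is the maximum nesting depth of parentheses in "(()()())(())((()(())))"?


Input: "(()()())(())((()(())))"
Tracking depth:
  Position 0 '(': depth becomes 1
  Position 1 '(': depth becomes 2
  Position 2 ')': depth becomes 1
  Position 3 '(': depth becomes 2
  Position 4 ')': depth becomes 1
  Position 5 '(': depth becomes 2
  Position 6 ')': depth becomes 1
  Position 7 ')': depth becomes 0
  Position 8 '(': depth becomes 1
  Position 9 '(': depth becomes 2
  Position 10 ')': depth becomes 1
  Position 11 ')': depth becomes 0
  Position 12 '(': depth becomes 1
  Position 13 '(': depth becomes 2
  Position 14 '(': depth becomes 3
  Position 15 ')': depth becomes 2
  Position 16 '(': depth becomes 3
  Position 17 '(': depth becomes 4
  Position 18 ')': depth becomes 3
  Position 19 ')': depth becomes 2
  Position 20 ')': depth becomes 1
  Position 21 ')': depth becomes 0
Maximum depth reached: 4

4


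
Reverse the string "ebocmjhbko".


Input: ebocmjhbko
Reading characters right to left:
  Position 9: 'o'
  Position 8: 'k'
  Position 7: 'b'
  Position 6: 'h'
  Position 5: 'j'
  Position 4: 'm'
  Position 3: 'c'
  Position 2: 'o'
  Position 1: 'b'
  Position 0: 'e'
Reversed: okbhjmcobe

okbhjmcobe


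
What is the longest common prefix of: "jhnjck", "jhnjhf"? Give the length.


Words: jhnjck, jhnjhf
  Position 0: all 'j' => match
  Position 1: all 'h' => match
  Position 2: all 'n' => match
  Position 3: all 'j' => match
  Position 4: ('c', 'h') => mismatch, stop
LCP = "jhnj" (length 4)

4


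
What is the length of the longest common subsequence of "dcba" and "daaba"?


LCS of "dcba" and "daaba"
DP table:
           d    a    a    b    a
      0    0    0    0    0    0
  d   0    1    1    1    1    1
  c   0    1    1    1    1    1
  b   0    1    1    1    2    2
  a   0    1    2    2    2    3
LCS length = dp[4][5] = 3

3


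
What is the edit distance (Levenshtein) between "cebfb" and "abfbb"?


Computing edit distance: "cebfb" -> "abfbb"
DP table:
           a    b    f    b    b
      0    1    2    3    4    5
  c   1    1    2    3    4    5
  e   2    2    2    3    4    5
  b   3    3    2    3    3    4
  f   4    4    3    2    3    4
  b   5    5    4    3    2    3
Edit distance = dp[5][5] = 3

3


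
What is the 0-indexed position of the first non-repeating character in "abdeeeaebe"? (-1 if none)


Input: abdeeeaebe
Character frequencies:
  'a': 2
  'b': 2
  'd': 1
  'e': 5
Scanning left to right for freq == 1:
  Position 0 ('a'): freq=2, skip
  Position 1 ('b'): freq=2, skip
  Position 2 ('d'): unique! => answer = 2

2


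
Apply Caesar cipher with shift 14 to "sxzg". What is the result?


Caesar cipher: shift "sxzg" by 14
  's' (pos 18) + 14 = pos 6 = 'g'
  'x' (pos 23) + 14 = pos 11 = 'l'
  'z' (pos 25) + 14 = pos 13 = 'n'
  'g' (pos 6) + 14 = pos 20 = 'u'
Result: glnu

glnu


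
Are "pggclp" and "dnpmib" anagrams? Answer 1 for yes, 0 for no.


Strings: "pggclp", "dnpmib"
Sorted first:  cgglpp
Sorted second: bdimnp
Differ at position 0: 'c' vs 'b' => not anagrams

0


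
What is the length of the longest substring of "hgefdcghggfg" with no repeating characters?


Input: "hgefdcghggfg"
Sliding window (track last position of each char):
  Position 0 ('h'): window [0,0] length 1 -- new best
  Position 1 ('g'): window [0,1] length 2 -- new best
  Position 2 ('e'): window [0,2] length 3 -- new best
  Position 3 ('f'): window [0,3] length 4 -- new best
  Position 4 ('d'): window [0,4] length 5 -- new best
  Position 5 ('c'): window [0,5] length 6 -- new best
  Position 6 ('g'): repeat (last at 1), move window start to 2
  Position 6 ('g'): window [2,6] length 5
  Position 7 ('h'): window [2,7] length 6
  Position 8 ('g'): repeat (last at 6), move window start to 7
  Position 8 ('g'): window [7,8] length 2
  Position 9 ('g'): repeat (last at 8), move window start to 9
  Position 9 ('g'): window [9,9] length 1
  Position 10 ('f'): window [9,10] length 2
  Position 11 ('g'): repeat (last at 9), move window start to 10
  Position 11 ('g'): window [10,11] length 2
Longest substring with no repeats: "hgefdc" with length 6

6


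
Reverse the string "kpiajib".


Input: kpiajib
Reading characters right to left:
  Position 6: 'b'
  Position 5: 'i'
  Position 4: 'j'
  Position 3: 'a'
  Position 2: 'i'
  Position 1: 'p'
  Position 0: 'k'
Reversed: bijaipk

bijaipk


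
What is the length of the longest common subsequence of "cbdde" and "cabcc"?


LCS of "cbdde" and "cabcc"
DP table:
           c    a    b    c    c
      0    0    0    0    0    0
  c   0    1    1    1    1    1
  b   0    1    1    2    2    2
  d   0    1    1    2    2    2
  d   0    1    1    2    2    2
  e   0    1    1    2    2    2
LCS length = dp[5][5] = 2

2


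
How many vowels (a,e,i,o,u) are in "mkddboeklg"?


Input: mkddboeklg
Checking each character:
  'm' at position 0: consonant
  'k' at position 1: consonant
  'd' at position 2: consonant
  'd' at position 3: consonant
  'b' at position 4: consonant
  'o' at position 5: vowel (running total: 1)
  'e' at position 6: vowel (running total: 2)
  'k' at position 7: consonant
  'l' at position 8: consonant
  'g' at position 9: consonant
Total vowels: 2

2


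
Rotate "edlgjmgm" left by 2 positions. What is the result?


Input: "edlgjmgm", rotate left by 2
First 2 characters: "ed"
Remaining characters: "lgjmgm"
Concatenate remaining + first: "lgjmgm" + "ed" = "lgjmgmed"

lgjmgmed


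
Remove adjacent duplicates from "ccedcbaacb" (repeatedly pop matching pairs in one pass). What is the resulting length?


Input: ccedcbaacb
Stack-based adjacent duplicate removal:
  Read 'c': push. Stack: c
  Read 'c': matches stack top 'c' => pop. Stack: (empty)
  Read 'e': push. Stack: e
  Read 'd': push. Stack: ed
  Read 'c': push. Stack: edc
  Read 'b': push. Stack: edcb
  Read 'a': push. Stack: edcba
  Read 'a': matches stack top 'a' => pop. Stack: edcb
  Read 'c': push. Stack: edcbc
  Read 'b': push. Stack: edcbcb
Final stack: "edcbcb" (length 6)

6


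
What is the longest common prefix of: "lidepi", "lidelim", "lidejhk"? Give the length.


Words: lidepi, lidelim, lidejhk
  Position 0: all 'l' => match
  Position 1: all 'i' => match
  Position 2: all 'd' => match
  Position 3: all 'e' => match
  Position 4: ('p', 'l', 'j') => mismatch, stop
LCP = "lide" (length 4)

4


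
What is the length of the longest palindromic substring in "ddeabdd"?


Input: "ddeabdd"
Checking substrings for palindromes:
  [0:2] "dd" (len 2) => palindrome
  [5:7] "dd" (len 2) => palindrome
Longest palindromic substring: "dd" with length 2

2


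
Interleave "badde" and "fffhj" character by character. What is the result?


Interleaving "badde" and "fffhj":
  Position 0: 'b' from first, 'f' from second => "bf"
  Position 1: 'a' from first, 'f' from second => "af"
  Position 2: 'd' from first, 'f' from second => "df"
  Position 3: 'd' from first, 'h' from second => "dh"
  Position 4: 'e' from first, 'j' from second => "ej"
Result: bfafdfdhej

bfafdfdhej


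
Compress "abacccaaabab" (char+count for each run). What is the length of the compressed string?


Input: abacccaaabab
Runs:
  'a' x 1 => "a1"
  'b' x 1 => "b1"
  'a' x 1 => "a1"
  'c' x 3 => "c3"
  'a' x 3 => "a3"
  'b' x 1 => "b1"
  'a' x 1 => "a1"
  'b' x 1 => "b1"
Compressed: "a1b1a1c3a3b1a1b1"
Compressed length: 16

16


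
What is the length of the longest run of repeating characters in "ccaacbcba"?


Input: "ccaacbcba"
Scanning for longest run:
  Position 1 ('c'): continues run of 'c', length=2
  Position 2 ('a'): new char, reset run to 1
  Position 3 ('a'): continues run of 'a', length=2
  Position 4 ('c'): new char, reset run to 1
  Position 5 ('b'): new char, reset run to 1
  Position 6 ('c'): new char, reset run to 1
  Position 7 ('b'): new char, reset run to 1
  Position 8 ('a'): new char, reset run to 1
Longest run: 'c' with length 2

2


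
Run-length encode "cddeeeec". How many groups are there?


Input: cddeeeec
Scanning for consecutive runs:
  Group 1: 'c' x 1 (positions 0-0)
  Group 2: 'd' x 2 (positions 1-2)
  Group 3: 'e' x 4 (positions 3-6)
  Group 4: 'c' x 1 (positions 7-7)
Total groups: 4

4


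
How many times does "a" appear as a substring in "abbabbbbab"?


Searching for "a" in "abbabbbbab"
Scanning each position:
  Position 0: "a" => MATCH
  Position 1: "b" => no
  Position 2: "b" => no
  Position 3: "a" => MATCH
  Position 4: "b" => no
  Position 5: "b" => no
  Position 6: "b" => no
  Position 7: "b" => no
  Position 8: "a" => MATCH
  Position 9: "b" => no
Total occurrences: 3

3


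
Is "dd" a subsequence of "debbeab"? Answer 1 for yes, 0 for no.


Check if "dd" is a subsequence of "debbeab"
Greedy scan:
  Position 0 ('d'): matches sub[0] = 'd'
  Position 1 ('e'): no match needed
  Position 2 ('b'): no match needed
  Position 3 ('b'): no match needed
  Position 4 ('e'): no match needed
  Position 5 ('a'): no match needed
  Position 6 ('b'): no match needed
Only matched 1/2 characters => not a subsequence

0


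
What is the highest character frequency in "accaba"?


Input: accaba
Character counts:
  'a': 3
  'b': 1
  'c': 2
Maximum frequency: 3

3


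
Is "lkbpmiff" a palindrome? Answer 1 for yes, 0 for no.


Input: lkbpmiff
Reversed: ffimpbkl
  Compare pos 0 ('l') with pos 7 ('f'): MISMATCH
  Compare pos 1 ('k') with pos 6 ('f'): MISMATCH
  Compare pos 2 ('b') with pos 5 ('i'): MISMATCH
  Compare pos 3 ('p') with pos 4 ('m'): MISMATCH
Result: not a palindrome

0


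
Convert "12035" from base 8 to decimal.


Input: "12035" in base 8
Positional expansion:
  Digit '1' (value 1) x 8^4 = 4096
  Digit '2' (value 2) x 8^3 = 1024
  Digit '0' (value 0) x 8^2 = 0
  Digit '3' (value 3) x 8^1 = 24
  Digit '5' (value 5) x 8^0 = 5
Sum = 5149

5149
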